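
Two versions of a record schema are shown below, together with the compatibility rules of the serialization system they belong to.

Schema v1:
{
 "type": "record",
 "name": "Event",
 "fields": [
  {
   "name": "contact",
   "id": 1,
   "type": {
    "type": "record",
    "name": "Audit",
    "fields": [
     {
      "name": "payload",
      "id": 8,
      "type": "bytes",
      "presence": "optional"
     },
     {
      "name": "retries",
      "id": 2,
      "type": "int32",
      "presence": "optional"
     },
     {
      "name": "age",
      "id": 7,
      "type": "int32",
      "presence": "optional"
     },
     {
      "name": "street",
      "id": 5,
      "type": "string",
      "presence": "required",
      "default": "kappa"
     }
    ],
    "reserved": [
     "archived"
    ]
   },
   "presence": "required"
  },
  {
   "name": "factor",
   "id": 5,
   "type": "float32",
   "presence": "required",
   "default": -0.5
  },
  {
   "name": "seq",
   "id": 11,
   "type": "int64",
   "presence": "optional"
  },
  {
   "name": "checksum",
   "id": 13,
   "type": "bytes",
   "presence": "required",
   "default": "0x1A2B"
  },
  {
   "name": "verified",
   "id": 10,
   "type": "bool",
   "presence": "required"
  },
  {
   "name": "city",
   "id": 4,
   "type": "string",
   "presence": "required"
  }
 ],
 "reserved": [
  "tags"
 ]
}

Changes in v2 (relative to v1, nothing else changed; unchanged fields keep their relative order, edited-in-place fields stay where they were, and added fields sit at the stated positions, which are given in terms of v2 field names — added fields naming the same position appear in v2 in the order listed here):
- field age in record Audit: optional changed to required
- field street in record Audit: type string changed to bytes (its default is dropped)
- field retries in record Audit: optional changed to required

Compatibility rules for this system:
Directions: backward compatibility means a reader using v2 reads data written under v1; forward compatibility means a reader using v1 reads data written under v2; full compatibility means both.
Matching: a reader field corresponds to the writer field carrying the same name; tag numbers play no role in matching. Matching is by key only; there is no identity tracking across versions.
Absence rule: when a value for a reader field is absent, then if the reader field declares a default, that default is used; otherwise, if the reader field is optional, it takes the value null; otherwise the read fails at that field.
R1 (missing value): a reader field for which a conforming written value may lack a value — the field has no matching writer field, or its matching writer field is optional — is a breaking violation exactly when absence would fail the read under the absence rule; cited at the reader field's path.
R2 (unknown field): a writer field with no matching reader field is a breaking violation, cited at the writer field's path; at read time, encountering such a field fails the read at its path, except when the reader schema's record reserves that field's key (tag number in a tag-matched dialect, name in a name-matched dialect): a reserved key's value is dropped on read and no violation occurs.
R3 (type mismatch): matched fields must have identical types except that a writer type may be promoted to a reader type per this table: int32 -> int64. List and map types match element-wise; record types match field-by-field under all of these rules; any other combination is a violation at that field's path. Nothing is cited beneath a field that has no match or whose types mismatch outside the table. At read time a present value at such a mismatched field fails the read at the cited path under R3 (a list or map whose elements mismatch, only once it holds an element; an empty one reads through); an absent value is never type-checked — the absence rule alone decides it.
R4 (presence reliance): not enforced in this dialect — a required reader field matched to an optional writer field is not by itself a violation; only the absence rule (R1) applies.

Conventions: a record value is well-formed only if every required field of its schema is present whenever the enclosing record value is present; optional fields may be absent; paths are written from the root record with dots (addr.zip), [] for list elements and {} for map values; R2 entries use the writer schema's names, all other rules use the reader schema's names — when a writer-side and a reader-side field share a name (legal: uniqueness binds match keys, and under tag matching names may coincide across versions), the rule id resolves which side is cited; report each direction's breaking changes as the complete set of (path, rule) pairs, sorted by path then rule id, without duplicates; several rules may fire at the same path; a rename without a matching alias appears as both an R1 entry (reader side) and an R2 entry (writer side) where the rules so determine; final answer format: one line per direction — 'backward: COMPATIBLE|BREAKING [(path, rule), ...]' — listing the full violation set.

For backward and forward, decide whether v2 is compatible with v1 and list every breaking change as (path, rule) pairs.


backward: BREAKING [(contact.age, R1), (contact.retries, R1), (contact.street, R3)]; forward: BREAKING [(contact.street, R3)]

in Event below, arrows point writer -> reader
backward for Event (reader v2, writer v1):
  writer required, Audit -> Audit: reader contact maps from writer contact
  writer required, float32 -> float32: reader factor maps from writer factor
  writer optional, int64 -> int64: reader seq maps from writer seq
  writer required, bytes -> bytes: reader checksum maps from writer checksum
  writer required, bool -> bool: reader verified maps from writer verified
  writer required, string -> string: reader city maps from writer city
  writer optional, bytes -> bytes: reader contact.payload maps from writer contact.payload
  writer optional, int32 -> int32: reader contact.retries maps from writer contact.retries
  writer optional, int32 -> int32: reader contact.age maps from writer contact.age
  writer required, string -> bytes: reader contact.street maps from writer contact.street
  violation R1 at contact.age
  violation R1 at contact.retries
  violation R3 at contact.street
  => 3 violation(s): backward is BREAKING for Event
forward for Event (reader v1, writer v2):
  writer required, Audit -> Audit: reader contact maps from writer contact
  writer required, float32 -> float32: reader factor maps from writer factor
  writer optional, int64 -> int64: reader seq maps from writer seq
  writer required, bytes -> bytes: reader checksum maps from writer checksum
  writer required, bool -> bool: reader verified maps from writer verified
  writer required, string -> string: reader city maps from writer city
  writer optional, bytes -> bytes: reader contact.payload maps from writer contact.payload
  writer required, int32 -> int32: reader contact.retries maps from writer contact.retries
  writer required, int32 -> int32: reader contact.age maps from writer contact.age
  writer required, bytes -> string: reader contact.street maps from writer contact.street
  violation R3 at contact.street
  => 1 violation(s): forward is BREAKING for Event


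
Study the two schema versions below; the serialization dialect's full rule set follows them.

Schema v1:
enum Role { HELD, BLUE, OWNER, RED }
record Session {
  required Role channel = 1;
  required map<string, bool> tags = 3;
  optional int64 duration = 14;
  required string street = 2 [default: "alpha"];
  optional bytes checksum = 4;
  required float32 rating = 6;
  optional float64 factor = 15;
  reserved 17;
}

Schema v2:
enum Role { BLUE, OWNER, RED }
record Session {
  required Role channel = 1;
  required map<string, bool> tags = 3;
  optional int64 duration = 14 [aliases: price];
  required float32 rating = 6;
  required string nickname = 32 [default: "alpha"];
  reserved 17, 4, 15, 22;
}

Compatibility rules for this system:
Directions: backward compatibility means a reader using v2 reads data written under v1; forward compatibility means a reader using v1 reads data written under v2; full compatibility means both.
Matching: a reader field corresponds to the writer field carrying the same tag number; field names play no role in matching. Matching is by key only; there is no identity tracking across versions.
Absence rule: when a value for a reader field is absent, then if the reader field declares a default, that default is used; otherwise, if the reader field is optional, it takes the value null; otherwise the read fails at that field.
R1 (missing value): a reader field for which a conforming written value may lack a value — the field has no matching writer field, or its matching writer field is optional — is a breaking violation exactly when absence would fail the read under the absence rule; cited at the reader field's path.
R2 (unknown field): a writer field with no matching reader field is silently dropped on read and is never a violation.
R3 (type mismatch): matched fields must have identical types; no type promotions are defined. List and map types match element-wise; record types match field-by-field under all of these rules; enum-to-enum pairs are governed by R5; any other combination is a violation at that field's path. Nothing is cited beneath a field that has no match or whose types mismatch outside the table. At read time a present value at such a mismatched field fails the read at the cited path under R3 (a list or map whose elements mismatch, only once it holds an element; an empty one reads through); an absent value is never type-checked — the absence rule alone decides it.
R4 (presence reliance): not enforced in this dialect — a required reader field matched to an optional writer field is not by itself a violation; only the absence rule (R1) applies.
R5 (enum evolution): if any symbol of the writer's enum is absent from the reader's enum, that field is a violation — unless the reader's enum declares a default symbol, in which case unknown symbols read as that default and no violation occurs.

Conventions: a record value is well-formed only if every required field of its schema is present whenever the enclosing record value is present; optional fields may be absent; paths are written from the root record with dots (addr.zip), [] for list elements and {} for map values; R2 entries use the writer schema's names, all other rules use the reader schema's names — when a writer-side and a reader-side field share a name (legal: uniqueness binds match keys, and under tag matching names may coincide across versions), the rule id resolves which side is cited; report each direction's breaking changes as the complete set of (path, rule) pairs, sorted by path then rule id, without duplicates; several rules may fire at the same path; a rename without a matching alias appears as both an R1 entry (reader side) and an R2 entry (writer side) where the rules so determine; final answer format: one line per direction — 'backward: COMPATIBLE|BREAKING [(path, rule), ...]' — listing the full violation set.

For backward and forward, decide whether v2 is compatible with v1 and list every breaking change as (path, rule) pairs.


arrows below run writer -> reader for Session
backward on Session — v2 reading data written by v1:
  Role -> Role, writer required: channel aligns to channel
  map<string, bool> -> map<string, bool>, writer required: tags aligns to tags
  int64 -> int64, writer optional: duration aligns to duration
  float32 -> float32, writer required: rating aligns to rating
  nickname: no writer match
  leftover writer field: street
  leftover writer field: checksum
  leftover writer field: factor
  R5 fires at channel
  => backward: BREAKING (1)
forward on Session — v1 reading data written by v2:
  Role -> Role, writer required: channel aligns to channel
  map<string, bool> -> map<string, bool>, writer required: tags aligns to tags
  int64 -> int64, writer optional: duration aligns to duration
  street: no writer match
  checksum: no writer match
  float32 -> float32, writer required: rating aligns to rating
  factor: no writer match
  leftover writer field: nickname
  nothing fires on Session: forward is COMPATIBLE

backward: BREAKING [(channel, R5)]; forward: COMPATIBLE []


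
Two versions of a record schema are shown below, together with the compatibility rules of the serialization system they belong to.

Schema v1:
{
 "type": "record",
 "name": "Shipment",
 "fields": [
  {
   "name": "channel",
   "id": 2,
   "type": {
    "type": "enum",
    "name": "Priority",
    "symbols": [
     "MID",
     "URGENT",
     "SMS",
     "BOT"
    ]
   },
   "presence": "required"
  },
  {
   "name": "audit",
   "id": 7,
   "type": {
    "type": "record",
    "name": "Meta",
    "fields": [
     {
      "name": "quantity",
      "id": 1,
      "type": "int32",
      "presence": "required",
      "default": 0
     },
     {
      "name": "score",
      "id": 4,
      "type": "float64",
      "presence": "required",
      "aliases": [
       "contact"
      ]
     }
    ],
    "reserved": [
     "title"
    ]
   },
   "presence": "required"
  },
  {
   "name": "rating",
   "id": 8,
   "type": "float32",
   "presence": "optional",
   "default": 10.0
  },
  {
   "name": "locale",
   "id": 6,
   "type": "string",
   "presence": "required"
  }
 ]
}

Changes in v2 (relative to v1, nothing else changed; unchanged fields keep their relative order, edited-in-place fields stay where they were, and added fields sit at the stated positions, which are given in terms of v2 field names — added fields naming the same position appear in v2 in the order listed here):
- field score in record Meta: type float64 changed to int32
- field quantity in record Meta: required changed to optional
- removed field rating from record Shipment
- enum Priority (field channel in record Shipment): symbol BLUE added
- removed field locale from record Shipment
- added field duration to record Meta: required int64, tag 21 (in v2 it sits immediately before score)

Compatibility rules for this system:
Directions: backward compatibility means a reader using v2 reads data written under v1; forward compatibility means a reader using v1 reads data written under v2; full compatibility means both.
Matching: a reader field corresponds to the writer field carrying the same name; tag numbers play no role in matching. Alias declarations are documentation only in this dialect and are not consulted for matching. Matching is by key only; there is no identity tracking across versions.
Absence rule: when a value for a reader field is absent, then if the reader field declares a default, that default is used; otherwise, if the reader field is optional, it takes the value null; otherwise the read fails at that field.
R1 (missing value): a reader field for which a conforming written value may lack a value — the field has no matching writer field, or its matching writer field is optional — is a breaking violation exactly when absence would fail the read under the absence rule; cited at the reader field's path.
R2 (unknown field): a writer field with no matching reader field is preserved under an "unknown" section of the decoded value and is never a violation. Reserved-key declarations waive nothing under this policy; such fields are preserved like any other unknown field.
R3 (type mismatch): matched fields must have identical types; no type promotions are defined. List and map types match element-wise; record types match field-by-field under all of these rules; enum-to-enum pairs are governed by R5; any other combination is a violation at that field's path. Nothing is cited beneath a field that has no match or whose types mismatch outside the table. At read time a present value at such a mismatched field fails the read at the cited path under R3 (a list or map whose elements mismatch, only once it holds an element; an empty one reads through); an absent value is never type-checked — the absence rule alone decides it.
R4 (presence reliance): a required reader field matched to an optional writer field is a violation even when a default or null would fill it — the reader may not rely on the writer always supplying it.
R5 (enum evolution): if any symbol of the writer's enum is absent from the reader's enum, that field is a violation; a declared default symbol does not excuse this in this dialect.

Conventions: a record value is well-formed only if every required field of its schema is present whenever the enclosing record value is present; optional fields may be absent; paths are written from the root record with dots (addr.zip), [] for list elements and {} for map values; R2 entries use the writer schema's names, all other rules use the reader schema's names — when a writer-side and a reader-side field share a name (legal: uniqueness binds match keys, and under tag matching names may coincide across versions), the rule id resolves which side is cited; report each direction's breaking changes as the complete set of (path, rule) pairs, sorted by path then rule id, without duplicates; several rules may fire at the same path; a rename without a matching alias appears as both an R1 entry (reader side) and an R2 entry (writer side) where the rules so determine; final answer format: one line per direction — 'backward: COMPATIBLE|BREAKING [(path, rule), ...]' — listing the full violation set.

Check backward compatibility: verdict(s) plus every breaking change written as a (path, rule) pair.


arrows below run writer -> reader for Shipment
backward for Shipment (reader v2, writer v1):
  channel <- channel (Priority -> Priority, writer required)
  audit <- audit (Meta -> Meta, writer required)
  writer rating: unknown to reader
  writer locale: unknown to reader
  audit.quantity <- audit.quantity (int32 -> int32, writer required)
  audit.duration: no writer-side match
  audit.score <- audit.score (float64 -> int32, writer required)
  R1 fires at audit.duration
  R3 fires at audit.score
  => 2 violation(s): backward is BREAKING for Shipment
remaining Shipment differences; none change what is asked:
  field quantity in record Meta: required changed to optional -> affects forward compatibility only, which is not asked
  removed field rating from record Shipment -> inert for the asked Shipment verdict: nothing fires
  enum Priority (field channel in record Shipment): symbol BLUE added -> affects forward compatibility only, which is not asked
  removed field locale from record Shipment -> affects forward compatibility only, which is not asked

backward: BREAKING [(audit.duration, R1), (audit.score, R3)]


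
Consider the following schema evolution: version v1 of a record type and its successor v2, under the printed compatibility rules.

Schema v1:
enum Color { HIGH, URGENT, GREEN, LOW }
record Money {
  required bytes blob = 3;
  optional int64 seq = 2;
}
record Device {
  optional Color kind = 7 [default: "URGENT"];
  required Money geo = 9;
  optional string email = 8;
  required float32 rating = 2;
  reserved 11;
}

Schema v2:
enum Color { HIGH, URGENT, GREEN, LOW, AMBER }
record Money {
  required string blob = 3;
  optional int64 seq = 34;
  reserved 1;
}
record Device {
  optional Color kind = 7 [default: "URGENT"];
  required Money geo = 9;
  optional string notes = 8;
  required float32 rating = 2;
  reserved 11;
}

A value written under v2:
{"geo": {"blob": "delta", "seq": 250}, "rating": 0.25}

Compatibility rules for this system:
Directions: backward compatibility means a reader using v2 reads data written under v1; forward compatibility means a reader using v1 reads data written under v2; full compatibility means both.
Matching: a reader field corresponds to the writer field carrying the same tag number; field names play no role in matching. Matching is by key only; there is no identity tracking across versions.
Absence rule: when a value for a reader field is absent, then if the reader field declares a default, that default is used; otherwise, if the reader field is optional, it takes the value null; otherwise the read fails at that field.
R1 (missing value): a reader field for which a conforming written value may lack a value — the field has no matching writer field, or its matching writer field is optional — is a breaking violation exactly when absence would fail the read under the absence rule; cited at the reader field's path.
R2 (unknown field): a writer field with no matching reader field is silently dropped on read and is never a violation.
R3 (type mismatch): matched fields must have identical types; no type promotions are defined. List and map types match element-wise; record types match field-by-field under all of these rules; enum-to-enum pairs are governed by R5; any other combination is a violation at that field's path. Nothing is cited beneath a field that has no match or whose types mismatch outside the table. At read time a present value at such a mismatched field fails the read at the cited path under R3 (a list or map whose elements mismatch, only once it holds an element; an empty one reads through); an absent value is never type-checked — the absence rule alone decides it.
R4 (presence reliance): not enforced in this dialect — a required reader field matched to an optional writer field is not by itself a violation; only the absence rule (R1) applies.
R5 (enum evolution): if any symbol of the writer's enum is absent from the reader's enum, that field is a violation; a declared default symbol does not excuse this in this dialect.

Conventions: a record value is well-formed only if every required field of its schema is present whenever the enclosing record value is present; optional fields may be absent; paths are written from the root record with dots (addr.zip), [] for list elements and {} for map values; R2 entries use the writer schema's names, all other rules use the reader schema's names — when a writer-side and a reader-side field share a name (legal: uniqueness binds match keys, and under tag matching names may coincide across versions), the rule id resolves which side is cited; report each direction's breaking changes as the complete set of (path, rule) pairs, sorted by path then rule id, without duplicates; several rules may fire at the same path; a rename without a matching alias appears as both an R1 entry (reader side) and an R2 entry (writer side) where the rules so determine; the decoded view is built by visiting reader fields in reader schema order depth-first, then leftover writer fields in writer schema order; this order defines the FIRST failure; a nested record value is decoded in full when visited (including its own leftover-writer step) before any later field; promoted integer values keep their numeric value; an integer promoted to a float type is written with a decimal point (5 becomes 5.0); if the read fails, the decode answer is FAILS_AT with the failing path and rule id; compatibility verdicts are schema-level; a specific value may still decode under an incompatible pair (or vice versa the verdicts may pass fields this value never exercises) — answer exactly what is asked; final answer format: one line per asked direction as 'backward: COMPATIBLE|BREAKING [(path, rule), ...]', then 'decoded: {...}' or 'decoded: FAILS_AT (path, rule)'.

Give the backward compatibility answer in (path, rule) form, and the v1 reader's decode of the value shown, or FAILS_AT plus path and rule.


backward: BREAKING [(geo.blob, R3)]; decoded: FAILS_AT (geo.blob, R3)

each type pair in Device: writer, then reader
backward for Device (reader v2, writer v1):
  kind <- kind (Color -> Color, writer optional)
  geo <- geo (Money -> Money, writer required)
  notes <- email (string -> string, writer optional)
  rating <- rating (float32 -> float32, writer required)
  geo.blob <- geo.blob (bytes -> string, writer required)
  geo.seq has no writer counterpart
  geo.seq (writer side), unknown to reader
  violation R3 at geo.blob
  => 1 violation(s): backward is BREAKING for Device
decode walk for Device under reader schema v1:
  kind := "URGENT" (no value, default fills)
  read fails at geo.blob under R3
  => FAILS_AT (geo.blob, R3)
ruling out the remaining Device differences:
  field seq in record Money: tag 2 changed to 34 -> inert for the asked Device verdict: nothing fires
  enum Color (field kind in record Device): symbol AMBER added -> matters only for Device's forward compatibility — outside the asked direction
  renamed field email to notes in record Device -> inert for the asked Device verdict: nothing fires


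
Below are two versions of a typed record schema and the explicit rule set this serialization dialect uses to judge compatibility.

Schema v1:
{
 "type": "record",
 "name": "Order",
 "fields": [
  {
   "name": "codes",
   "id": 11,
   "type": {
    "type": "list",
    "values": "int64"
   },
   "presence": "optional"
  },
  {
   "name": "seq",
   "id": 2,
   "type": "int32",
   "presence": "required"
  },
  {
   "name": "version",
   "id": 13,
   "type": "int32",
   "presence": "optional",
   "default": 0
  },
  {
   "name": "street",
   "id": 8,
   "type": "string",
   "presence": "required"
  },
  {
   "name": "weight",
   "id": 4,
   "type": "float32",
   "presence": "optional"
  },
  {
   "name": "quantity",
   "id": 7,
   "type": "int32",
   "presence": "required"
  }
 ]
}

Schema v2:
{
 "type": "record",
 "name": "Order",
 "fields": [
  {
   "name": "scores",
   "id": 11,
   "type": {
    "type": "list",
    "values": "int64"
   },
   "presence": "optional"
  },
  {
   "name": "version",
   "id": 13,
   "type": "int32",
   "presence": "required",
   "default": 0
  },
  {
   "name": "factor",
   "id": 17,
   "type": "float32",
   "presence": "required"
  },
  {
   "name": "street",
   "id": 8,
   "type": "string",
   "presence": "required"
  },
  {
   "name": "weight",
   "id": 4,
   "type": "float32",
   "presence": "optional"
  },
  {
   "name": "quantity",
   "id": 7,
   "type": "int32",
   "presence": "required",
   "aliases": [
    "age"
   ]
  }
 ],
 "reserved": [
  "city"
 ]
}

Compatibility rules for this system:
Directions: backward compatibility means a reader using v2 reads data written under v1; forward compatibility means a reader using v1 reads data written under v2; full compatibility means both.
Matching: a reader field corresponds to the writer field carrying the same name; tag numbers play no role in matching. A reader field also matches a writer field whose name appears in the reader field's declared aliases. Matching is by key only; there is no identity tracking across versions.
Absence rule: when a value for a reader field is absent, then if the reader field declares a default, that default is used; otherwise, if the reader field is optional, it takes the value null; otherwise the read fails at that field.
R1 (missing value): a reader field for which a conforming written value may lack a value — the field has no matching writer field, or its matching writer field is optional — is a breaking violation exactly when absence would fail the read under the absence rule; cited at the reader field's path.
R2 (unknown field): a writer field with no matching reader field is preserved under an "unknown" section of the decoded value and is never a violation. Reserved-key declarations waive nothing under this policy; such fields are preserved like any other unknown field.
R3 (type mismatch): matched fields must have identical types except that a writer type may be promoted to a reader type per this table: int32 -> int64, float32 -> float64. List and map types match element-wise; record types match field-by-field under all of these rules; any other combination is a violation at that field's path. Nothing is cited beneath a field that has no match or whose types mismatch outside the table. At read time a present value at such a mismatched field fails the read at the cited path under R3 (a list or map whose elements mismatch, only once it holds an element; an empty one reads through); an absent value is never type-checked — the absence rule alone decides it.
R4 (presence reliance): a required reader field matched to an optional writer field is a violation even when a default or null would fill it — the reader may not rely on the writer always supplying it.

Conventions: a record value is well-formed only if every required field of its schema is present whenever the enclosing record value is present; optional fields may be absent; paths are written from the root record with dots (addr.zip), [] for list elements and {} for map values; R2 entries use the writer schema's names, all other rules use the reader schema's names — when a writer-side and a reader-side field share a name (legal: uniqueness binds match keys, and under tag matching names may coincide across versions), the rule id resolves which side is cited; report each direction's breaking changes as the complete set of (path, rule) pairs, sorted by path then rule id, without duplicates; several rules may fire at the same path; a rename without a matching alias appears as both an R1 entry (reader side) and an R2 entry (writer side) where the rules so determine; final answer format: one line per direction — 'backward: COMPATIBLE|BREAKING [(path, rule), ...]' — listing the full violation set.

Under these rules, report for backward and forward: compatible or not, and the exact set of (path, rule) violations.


each type pair in Order: writer, then reader
checking backward for Order: reader v2 against writer v1:
  no writer field matches reader scores
  int32 -> int32, writer optional: version aligns to version
  no writer field matches reader factor
  string -> string, writer required: street aligns to street
  float32 -> float32, writer optional: weight aligns to weight
  int32 -> int32, writer required: quantity aligns to quantity
  leftover writer field: codes
  leftover writer field: seq
  rule R1 violated at factor
  rule R4 violated at version
  => 2 violation(s): backward is BREAKING for Order
checking forward for Order: reader v1 against writer v2:
  no writer field matches reader codes
  no writer field matches reader seq
  int32 -> int32, writer required: version aligns to version
  string -> string, writer required: street aligns to street
  float32 -> float32, writer optional: weight aligns to weight
  int32 -> int32, writer required: quantity aligns to quantity
  leftover writer field: scores
  leftover writer field: factor
  rule R1 violated at seq
  => 1 violation(s): forward is BREAKING for Order

backward: BREAKING [(factor, R1), (version, R4)]; forward: BREAKING [(seq, R1)]


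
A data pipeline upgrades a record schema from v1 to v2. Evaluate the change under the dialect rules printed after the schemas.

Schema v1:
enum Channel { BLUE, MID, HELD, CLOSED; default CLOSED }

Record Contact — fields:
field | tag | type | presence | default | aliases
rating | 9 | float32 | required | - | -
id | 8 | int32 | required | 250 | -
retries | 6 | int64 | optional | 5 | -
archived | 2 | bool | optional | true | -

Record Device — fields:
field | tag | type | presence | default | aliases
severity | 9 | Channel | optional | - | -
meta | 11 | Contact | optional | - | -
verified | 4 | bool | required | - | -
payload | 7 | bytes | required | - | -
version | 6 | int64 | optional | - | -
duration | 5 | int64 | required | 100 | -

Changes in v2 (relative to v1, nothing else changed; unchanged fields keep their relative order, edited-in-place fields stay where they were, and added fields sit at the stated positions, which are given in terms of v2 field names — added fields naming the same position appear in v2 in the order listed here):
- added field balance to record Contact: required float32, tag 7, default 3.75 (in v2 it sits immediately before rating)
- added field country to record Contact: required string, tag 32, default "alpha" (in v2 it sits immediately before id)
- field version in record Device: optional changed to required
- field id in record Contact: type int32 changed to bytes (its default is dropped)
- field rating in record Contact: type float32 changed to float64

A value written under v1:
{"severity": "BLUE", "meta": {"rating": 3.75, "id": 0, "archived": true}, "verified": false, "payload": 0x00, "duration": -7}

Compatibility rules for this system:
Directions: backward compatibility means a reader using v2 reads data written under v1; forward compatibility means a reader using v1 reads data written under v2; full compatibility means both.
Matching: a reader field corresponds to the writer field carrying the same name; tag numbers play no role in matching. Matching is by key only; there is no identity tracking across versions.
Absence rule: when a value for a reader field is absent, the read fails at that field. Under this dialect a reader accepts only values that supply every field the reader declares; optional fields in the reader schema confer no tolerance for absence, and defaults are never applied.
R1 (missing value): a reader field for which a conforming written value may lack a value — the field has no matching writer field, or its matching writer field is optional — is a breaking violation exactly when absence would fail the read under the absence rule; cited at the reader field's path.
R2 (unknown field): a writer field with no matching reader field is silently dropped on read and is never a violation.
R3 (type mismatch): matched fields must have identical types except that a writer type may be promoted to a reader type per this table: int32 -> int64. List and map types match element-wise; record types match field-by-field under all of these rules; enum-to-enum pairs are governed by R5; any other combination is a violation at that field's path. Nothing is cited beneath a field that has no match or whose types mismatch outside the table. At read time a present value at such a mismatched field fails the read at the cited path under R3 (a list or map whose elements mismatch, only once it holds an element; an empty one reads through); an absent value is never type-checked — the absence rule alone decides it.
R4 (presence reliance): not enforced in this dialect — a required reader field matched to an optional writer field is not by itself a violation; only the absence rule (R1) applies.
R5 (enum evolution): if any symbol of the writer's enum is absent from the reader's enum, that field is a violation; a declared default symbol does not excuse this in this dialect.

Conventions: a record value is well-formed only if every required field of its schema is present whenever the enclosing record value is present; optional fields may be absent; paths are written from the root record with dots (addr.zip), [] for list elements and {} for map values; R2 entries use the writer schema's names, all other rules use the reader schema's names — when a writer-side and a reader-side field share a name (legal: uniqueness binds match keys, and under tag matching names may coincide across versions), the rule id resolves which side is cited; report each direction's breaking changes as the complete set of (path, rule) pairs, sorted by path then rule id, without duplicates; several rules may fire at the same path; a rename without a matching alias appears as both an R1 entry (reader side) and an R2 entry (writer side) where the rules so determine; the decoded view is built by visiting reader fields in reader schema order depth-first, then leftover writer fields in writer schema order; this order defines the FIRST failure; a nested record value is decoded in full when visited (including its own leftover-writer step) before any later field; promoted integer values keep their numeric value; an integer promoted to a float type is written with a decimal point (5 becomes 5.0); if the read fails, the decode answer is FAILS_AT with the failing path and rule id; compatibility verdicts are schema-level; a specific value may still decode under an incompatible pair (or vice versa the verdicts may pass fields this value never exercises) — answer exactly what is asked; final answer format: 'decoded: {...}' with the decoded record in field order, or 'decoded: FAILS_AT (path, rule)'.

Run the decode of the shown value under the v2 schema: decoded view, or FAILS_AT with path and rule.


decoded: FAILS_AT (meta.balance, R1)

each type pair in Device: writer, then reader
decoding the Device value with the v2 reader:
  severity := "BLUE"
  read fails at meta.balance under R1 (no fill)
  => FAILS_AT (meta.balance, R1)
the other Device changes do not affect what is asked:
  added field country to record Contact: required string, tag 32, default "alpha" (in v2 it sits immediately before id) -> matters for Device compatibility verdicts, not for this value's decode
  field version in record Device: optional changed to required -> matters for Device compatibility verdicts, not for this value's decode
  field id in record Contact: type int32 changed to bytes (its default is dropped) -> matters for Device compatibility verdicts, not for this value's decode
  field rating in record Contact: type float32 changed to float64 -> matters for Device compatibility verdicts, not for this value's decode


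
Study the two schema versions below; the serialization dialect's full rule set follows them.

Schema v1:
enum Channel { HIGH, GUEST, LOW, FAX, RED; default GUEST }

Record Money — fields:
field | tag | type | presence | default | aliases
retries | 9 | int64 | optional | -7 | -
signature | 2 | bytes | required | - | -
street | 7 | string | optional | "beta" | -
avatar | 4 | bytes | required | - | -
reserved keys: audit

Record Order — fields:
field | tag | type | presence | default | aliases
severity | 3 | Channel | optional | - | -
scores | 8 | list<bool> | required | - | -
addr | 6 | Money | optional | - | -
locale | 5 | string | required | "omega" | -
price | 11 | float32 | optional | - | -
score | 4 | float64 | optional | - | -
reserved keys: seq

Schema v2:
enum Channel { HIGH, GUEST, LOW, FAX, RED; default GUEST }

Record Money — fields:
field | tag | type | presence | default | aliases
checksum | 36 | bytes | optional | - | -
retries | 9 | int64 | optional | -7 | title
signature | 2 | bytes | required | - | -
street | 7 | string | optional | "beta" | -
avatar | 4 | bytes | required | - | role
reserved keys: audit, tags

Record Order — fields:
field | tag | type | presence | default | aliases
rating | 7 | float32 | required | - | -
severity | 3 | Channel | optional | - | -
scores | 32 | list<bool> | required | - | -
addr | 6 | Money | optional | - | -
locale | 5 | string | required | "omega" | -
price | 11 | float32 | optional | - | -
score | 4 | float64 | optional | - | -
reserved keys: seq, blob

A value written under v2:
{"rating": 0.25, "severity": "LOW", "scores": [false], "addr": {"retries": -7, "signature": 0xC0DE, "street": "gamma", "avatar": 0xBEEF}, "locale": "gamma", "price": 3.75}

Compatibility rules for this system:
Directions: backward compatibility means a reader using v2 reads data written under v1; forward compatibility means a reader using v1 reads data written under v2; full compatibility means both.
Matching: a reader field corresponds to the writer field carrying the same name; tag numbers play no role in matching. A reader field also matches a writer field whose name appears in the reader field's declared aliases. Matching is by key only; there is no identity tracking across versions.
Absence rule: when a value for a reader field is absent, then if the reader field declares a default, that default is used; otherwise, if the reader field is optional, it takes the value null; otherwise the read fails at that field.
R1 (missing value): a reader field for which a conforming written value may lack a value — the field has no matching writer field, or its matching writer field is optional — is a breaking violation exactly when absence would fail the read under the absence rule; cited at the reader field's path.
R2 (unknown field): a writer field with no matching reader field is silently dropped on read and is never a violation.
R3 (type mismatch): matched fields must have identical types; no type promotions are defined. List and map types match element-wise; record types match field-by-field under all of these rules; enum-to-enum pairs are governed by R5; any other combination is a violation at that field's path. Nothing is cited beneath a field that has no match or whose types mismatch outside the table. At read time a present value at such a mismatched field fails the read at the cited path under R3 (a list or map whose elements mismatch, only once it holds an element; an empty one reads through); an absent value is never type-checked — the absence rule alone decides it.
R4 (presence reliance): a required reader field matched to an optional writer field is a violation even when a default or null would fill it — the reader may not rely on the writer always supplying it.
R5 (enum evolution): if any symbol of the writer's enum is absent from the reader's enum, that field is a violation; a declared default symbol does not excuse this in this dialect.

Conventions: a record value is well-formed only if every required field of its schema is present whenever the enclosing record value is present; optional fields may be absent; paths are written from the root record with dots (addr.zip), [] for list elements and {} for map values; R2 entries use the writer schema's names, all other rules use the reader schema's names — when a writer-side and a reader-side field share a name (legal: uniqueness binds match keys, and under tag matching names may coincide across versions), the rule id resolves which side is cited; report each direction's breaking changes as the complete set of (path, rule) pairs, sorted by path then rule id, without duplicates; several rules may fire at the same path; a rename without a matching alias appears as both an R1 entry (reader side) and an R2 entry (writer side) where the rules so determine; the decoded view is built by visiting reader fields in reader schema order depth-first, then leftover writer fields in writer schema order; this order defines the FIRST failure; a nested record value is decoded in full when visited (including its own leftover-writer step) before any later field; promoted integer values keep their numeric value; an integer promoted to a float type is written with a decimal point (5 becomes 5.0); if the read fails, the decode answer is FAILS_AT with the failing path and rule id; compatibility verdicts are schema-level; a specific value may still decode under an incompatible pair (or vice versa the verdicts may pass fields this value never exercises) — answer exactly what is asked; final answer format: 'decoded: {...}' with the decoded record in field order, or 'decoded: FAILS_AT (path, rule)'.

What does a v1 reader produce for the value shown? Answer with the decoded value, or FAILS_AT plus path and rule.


decoded: {"severity": "LOW", "scores": [false], "addr": {"retries": -7, "signature": 0xC0DE, "street": "gamma", "avatar": 0xBEEF}, "locale": "gamma", "price": 3.75, "score": null}

in Order below, arrows point writer -> reader
migrating the Order value to v1:
  severity := "LOW"
  scores := [false]
  addr.retries := -7
  addr.signature := 0xC0DE
  addr.street := "gamma"
  addr.avatar := 0xBEEF
  locale := "gamma"
  price := 3.75
  score := null (not supplied -> null)
  writer rating: unmatched, discarded
  => decoded: {"severity": "LOW", "scores": [false], "addr": {"retries": -7, "signature": 0xC0DE, "street": "gamma", "avatar": 0xBEEF}, "locale": "gamma", "price": 3.75, "score": null}
diffs on Order not affecting the asked answer:
  added field rating to record Order: required float32, tag 7 (in v2 it sits immediately before severity) -> schema-level compatibility only; this Order value's decode is unchanged
  added field checksum to record Money: optional bytes, tag 36 (in v2 it sits immediately before retries) -> triggers nothing under the printed rules; the Order answer is the same either way
  field scores in record Order: tag 8 changed to 32 -> triggers nothing under the printed rules; the Order answer is the same either way
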